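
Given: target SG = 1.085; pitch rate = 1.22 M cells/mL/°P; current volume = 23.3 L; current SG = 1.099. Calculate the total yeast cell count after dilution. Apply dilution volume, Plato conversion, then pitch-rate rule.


V_w = V·((SG_c−1)/(SG_t−1)−1);  °P = 259 − 259/SG_t;  cells = rate·(V+V_w)·°P
V_w = 23.3·((1.099−1)/(1.085−1)−1) = 3.8376
V_final = 23.3 + 3.8376 = 27.1376
°P = 259 − 259/1.085 = 20.2903
cells = 1.22·27.1376·20.2903

671.7706 billion cells


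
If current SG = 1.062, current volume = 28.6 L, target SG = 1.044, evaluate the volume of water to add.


V_water = V·((SG_curr − 1)/(SG_target − 1) − 1)
V_water = 28.6·((1.062 − 1)/(1.044 − 1) − 1)

11.7000 L


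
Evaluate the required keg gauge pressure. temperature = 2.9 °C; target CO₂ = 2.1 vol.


psi = vols/(0.01821 + 0.09011·e^(−0.04·T)) − 14.695
psi = 2.1/(0.01821 + 0.09011·e^(−0.04·2.9)) − 14.695

6.6355 psi


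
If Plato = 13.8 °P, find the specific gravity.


SG = 259/(259 − P)
SG = 259/(259 − 13.8)

1.0563


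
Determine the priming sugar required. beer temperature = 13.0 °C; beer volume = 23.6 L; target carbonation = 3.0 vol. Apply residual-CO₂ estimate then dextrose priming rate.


residual = 14.695·(0.01821 + 0.09011·e^(−0.04·T));  sugar = (target − residual)·4.0·V
residual = 14.695·(0.01821 + 0.09011·e^(−0.04·13.0)) = 1.0548
sugar = (3.0 − 1.0548)·4.0·23.6

183.6231 g


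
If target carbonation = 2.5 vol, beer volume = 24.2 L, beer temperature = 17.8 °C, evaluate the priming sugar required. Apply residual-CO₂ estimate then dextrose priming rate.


residual = 14.695·(0.01821 + 0.09011·e^(−0.04·T));  sugar = (target − residual)·4.0·V
residual = 14.695·(0.01821 + 0.09011·e^(−0.04·17.8)) = 0.9173
sugar = (2.5 − 0.9173)·4.0·24.2

153.2040 g


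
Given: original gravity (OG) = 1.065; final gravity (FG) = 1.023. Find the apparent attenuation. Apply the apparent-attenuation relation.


AA = (OG − FG)/(OG − 1) · 100
AA = (1.065 − 1.023)/(1.065 − 1) · 100

64.6154 %


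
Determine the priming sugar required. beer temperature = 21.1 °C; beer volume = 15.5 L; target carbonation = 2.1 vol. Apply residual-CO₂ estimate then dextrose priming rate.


residual = 14.695·(0.01821 + 0.09011·e^(−0.04·T));  sugar = (target − residual)·4.0·V
residual = 14.695·(0.01821 + 0.09011·e^(−0.04·21.1)) = 0.8370
sugar = (2.1 − 0.8370)·4.0·15.5

78.3078 g


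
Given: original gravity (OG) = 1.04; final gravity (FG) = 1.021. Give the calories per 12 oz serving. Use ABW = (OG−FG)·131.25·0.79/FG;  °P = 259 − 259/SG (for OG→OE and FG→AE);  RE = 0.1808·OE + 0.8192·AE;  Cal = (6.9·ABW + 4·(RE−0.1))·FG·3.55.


ABW = (1.04 − 1.021)·131.25·0.79/1.021 = 1.9295
OE = 259 − 259/1.04 = 9.9615 °P
AE = 259 − 259/1.021 = 5.3271 °P
RE = 0.1808·9.9615 + 0.8192·5.3271 = 6.1650 °P
Cal = (6.9·1.9295 + 4·(6.1650−0.1))·1.021·3.55

136.1887 kcal


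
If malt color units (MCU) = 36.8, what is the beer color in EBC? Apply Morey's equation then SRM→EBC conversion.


SRM = 1.4922·MCU^0.6859;  EBC = SRM·1.97
SRM = 1.4922·36.8^0.6859 = 17.6947
EBC = 17.6947·1.97

34.8585 EBC


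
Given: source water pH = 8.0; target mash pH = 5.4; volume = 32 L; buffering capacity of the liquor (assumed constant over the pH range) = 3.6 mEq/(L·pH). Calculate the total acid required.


acid = buffering capacity · (pH_source − pH_target) · V
acid = 3.6 · (8.0 − 5.4) · 32

299.5200 mEq


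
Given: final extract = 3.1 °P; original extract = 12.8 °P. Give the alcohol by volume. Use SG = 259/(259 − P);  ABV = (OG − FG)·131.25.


OG = 259/(259 − 12.8) = 1.0520
FG = 259/(259 − 3.1) = 1.0121
ABV = (1.0520 − 1.0121)·131.25

5.2337 % ABV


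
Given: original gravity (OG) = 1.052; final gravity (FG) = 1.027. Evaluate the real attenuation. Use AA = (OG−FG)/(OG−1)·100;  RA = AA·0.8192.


AA = (1.052 − 1.027)/(1.052 − 1)·100 = 48.0769
RA = 48.0769·0.8192

39.3846 %


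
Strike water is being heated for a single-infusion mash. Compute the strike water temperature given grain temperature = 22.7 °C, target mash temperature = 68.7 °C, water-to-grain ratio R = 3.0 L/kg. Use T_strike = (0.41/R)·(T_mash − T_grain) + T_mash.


T_strike = (0.41/3.0)·(68.7 − 22.7) + 68.7

74.9867 °C


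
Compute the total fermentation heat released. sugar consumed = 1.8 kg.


Q = m_sugar · 590 kJ/kg
Q = 1.8 · 590

1062.0000 kJ


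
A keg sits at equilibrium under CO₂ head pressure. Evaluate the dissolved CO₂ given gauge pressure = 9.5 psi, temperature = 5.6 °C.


vols = (P + 14.695)·(0.01821 + 0.09011·e^(−0.04·T))
vols = (9.5 + 14.695)·(0.01821 + 0.09011·e^(−0.04·5.6))

2.1833 volumes


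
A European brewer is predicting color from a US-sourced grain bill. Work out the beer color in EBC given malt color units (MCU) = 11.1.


SRM = 1.4922·MCU^0.6859;  EBC = SRM·1.97
SRM = 1.4922·11.1^0.6859 = 7.7770
EBC = 7.7770·1.97

15.3208 EBC


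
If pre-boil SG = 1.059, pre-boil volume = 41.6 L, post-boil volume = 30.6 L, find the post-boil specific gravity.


SG_post = 1 + (SG_pre − 1)·V_pre/V_post
pts_pre = (1.059 − 1)·1000 = 59.0000
pts_post = 59.0000·41.6/30.6 = 80.2092
SG_post = 1 + 80.2092/1000

1.0802


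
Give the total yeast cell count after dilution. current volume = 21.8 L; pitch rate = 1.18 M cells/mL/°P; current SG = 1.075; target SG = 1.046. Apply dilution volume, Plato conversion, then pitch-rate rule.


V_w = V·((SG_c−1)/(SG_t−1)−1);  °P = 259 − 259/SG_t;  cells = rate·(V+V_w)·°P
V_w = 21.8·((1.075−1)/(1.046−1)−1) = 13.7435
V_final = 21.8 + 13.7435 = 35.5435
°P = 259 − 259/1.046 = 11.3901
cells = 1.18·35.5435·11.3901

477.7139 billion cells


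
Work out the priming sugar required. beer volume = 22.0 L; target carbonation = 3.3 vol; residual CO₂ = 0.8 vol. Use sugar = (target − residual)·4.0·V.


sugar = (3.3 − 0.8)·4.0·22.0

220.0000 g


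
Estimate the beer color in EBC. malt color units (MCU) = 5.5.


SRM = 1.4922·MCU^0.6859;  EBC = SRM·1.97
SRM = 1.4922·5.5^0.6859 = 4.8044
EBC = 4.8044·1.97

9.4647 EBC


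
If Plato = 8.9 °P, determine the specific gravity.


SG = 259/(259 − P)
SG = 259/(259 − 8.9)

1.0356


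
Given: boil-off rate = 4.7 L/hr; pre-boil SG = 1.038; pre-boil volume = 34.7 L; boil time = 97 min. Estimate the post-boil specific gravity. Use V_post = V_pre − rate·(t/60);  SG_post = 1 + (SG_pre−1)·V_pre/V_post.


V_post = 34.7 − 4.7·(97/60) = 27.1017
SG_post = 1 + (1.038 − 1)·34.7/27.1017

1.0487


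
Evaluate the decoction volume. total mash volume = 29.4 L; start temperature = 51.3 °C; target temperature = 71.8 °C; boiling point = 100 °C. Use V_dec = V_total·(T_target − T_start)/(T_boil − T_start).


V_dec = 29.4·(71.8 − 51.3)/(100 − 51.3)

12.3758 L


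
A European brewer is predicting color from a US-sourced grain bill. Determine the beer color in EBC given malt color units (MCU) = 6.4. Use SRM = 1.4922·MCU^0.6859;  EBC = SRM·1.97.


SRM = 1.4922·6.4^0.6859 = 5.3307
EBC = 5.3307·1.97

10.5015 EBC


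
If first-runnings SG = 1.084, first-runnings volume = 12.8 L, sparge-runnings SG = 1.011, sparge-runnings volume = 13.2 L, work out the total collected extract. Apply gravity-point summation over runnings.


total = Σ (SG_i − 1)·1000·V_i
first = (1.084 − 1)·1000·12.8 = 1075.2000
sparge = (1.011 − 1)·1000·13.2 = 145.2000
total = 1075.2000 + 145.2000

1220.4000 gravity·L


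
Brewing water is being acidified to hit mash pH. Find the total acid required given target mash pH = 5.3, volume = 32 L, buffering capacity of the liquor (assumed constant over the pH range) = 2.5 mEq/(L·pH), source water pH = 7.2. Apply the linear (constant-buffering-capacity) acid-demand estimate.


acid = buffering capacity · (pH_source − pH_target) · V
acid = 2.5 · (7.2 − 5.3) · 32

152.0000 mEq


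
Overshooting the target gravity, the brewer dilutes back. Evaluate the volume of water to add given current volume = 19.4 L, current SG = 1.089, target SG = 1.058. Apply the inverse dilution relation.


V_water = V·((SG_curr − 1)/(SG_target − 1) − 1)
V_water = 19.4·((1.089 − 1)/(1.058 − 1) − 1)

10.3690 L


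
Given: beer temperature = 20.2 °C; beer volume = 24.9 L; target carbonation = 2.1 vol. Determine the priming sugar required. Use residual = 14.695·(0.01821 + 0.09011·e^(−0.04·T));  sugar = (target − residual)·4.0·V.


residual = 14.695·(0.01821 + 0.09011·e^(−0.04·20.2)) = 0.8578
sugar = (2.1 − 0.8578)·4.0·24.9

123.7190 g


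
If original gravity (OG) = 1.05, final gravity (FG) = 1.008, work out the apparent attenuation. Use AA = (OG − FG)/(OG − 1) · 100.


AA = (1.05 − 1.008)/(1.05 − 1) · 100

84.0000 %


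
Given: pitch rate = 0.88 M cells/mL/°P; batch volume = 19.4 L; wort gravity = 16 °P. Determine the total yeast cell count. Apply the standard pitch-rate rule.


cells (billions) = rate · V_L · °P
cells = 0.88 · 19.4 · 16

273.1520 billion cells


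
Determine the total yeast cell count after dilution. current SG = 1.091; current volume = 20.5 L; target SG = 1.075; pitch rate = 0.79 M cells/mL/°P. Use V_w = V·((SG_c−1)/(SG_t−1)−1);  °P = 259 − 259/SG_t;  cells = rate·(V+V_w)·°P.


V_w = 20.5·((1.091−1)/(1.075−1)−1) = 4.3733
V_final = 20.5 + 4.3733 = 24.8733
°P = 259 − 259/1.075 = 18.0698
cells = 0.79·24.8733·18.0698

355.0697 billion cells


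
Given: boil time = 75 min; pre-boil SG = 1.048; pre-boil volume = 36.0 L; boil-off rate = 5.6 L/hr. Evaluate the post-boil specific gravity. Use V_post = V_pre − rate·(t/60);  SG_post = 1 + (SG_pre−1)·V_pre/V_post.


V_post = 36.0 − 5.6·(75/60) = 29.0000
SG_post = 1 + (1.048 − 1)·36.0/29.0000

1.0596


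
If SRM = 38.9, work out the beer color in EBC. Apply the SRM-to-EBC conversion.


EBC = SRM · 1.97
EBC = 38.9 · 1.97

76.6330 EBC


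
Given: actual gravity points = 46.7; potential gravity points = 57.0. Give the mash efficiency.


efficiency = actual / potential × 100
efficiency = 46.7 / 57.0 × 100

81.9298 %


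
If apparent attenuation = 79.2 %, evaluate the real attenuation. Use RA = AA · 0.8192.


RA = 79.2 · 0.8192

64.8806 %


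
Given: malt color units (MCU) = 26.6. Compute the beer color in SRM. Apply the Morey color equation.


SRM = 1.4922 · MCU^0.6859
SRM = 1.4922 · 26.6^0.6859

14.1629 SRM


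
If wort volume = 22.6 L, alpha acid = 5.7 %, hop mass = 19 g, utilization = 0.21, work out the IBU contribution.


IBU = (α/100)·mass·U·1000 / V
IBU = (5.7/100)·19·0.21·1000 / 22.6

10.0633 IBU


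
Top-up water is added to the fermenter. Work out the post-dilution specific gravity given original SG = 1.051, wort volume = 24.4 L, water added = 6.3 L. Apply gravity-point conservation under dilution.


SG_new = 1 + (SG_old − 1)·V_old/(V_old + V_water)
pts = (1.051 − 1)·1000·24.4/(24.4 + 6.3) = 40.5342
SG_new = 1 + 40.5342/1000

1.0405


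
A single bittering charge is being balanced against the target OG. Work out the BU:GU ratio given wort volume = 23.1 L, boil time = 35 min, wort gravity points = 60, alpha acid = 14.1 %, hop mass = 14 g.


U = 1.65·0.000125^(GP/1000)·(1−e^(−0.04t))/4.15;  IBU = (α/100)·m·U·1000/V;  BU:GU = IBU/GP
U = 1.65·0.000125^(60/1000)·(1−e^(−0.04·35))/4.15 = 0.1747
IBU = (14.1/100)·14·0.1747·1000/23.1 = 14.9284
BU:GU = 14.9284/60

0.2488


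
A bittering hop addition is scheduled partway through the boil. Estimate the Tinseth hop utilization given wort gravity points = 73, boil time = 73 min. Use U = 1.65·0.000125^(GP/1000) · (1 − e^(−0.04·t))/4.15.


bigness = 1.65·0.000125^(73/1000) = 0.8562
boil_factor = (1 − e^(−0.04·73))/4.15 = 0.2280
U = 0.8562 · 0.2280

0.1952


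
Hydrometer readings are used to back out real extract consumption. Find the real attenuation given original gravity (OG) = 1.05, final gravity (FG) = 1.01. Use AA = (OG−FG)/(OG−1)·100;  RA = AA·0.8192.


AA = (1.05 − 1.01)/(1.05 − 1)·100 = 80.0000
RA = 80.0000·0.8192

65.5360 %


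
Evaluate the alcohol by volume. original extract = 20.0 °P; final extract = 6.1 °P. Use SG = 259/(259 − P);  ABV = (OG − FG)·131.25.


OG = 259/(259 − 20.0) = 1.0837
FG = 259/(259 − 6.1) = 1.0241
ABV = (1.0837 − 1.0241)·131.25

7.8175 % ABV


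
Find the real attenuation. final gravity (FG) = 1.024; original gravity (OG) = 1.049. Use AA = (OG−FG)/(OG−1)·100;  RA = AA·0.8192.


AA = (1.049 − 1.024)/(1.049 − 1)·100 = 51.0204
RA = 51.0204·0.8192

41.7959 %


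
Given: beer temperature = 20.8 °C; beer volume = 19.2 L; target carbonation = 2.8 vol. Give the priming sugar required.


residual = 14.695·(0.01821 + 0.09011·e^(−0.04·T));  sugar = (target − residual)·4.0·V
residual = 14.695·(0.01821 + 0.09011·e^(−0.04·20.8)) = 0.8438
sugar = (2.8 − 0.8438)·4.0·19.2

150.2328 g


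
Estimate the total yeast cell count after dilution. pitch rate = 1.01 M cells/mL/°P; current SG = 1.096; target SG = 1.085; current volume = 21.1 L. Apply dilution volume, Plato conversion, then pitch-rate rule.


V_w = V·((SG_c−1)/(SG_t−1)−1);  °P = 259 − 259/SG_t;  cells = rate·(V+V_w)·°P
V_w = 21.1·((1.096−1)/(1.085−1)−1) = 2.7306
V_final = 21.1 + 2.7306 = 23.8306
°P = 259 − 259/1.085 = 20.2903
cells = 1.01·23.8306·20.2903

488.3656 billion cells


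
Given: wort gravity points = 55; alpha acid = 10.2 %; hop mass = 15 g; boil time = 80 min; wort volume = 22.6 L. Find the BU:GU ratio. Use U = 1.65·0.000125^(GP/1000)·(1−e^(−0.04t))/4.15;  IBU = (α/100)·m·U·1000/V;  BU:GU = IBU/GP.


U = 1.65·0.000125^(55/1000)·(1−e^(−0.04·80))/4.15 = 0.2326
IBU = (10.2/100)·15·0.2326·1000/22.6 = 15.7498
BU:GU = 15.7498/55

0.2864


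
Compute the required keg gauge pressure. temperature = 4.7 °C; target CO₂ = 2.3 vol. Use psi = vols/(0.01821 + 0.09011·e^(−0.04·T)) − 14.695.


psi = 2.3/(0.01821 + 0.09011·e^(−0.04·4.7)) − 14.695

10.0691 psi


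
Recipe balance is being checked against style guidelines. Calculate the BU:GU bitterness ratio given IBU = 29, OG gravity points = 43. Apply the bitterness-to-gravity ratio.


BU:GU = IBU / OG_points
BU:GU = 29 / 43

0.6744


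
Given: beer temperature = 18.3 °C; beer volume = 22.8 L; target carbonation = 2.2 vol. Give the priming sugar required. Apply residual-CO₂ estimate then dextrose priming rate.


residual = 14.695·(0.01821 + 0.09011·e^(−0.04·T));  sugar = (target − residual)·4.0·V
residual = 14.695·(0.01821 + 0.09011·e^(−0.04·18.3)) = 0.9044
sugar = (2.2 − 0.9044)·4.0·22.8

118.1543 g


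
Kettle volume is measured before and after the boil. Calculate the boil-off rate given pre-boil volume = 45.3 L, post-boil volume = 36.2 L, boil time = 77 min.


rate = (V_pre − V_post) / (t_min/60)
rate = (45.3 − 36.2) / (77/60)

7.0909 L/hr


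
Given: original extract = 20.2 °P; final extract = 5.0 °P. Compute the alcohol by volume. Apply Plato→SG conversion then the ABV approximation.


SG = 259/(259 − P);  ABV = (OG − FG)·131.25
OG = 259/(259 − 20.2) = 1.0846
FG = 259/(259 − 5.0) = 1.0197
ABV = (1.0846 − 1.0197)·131.25

8.5187 % ABV


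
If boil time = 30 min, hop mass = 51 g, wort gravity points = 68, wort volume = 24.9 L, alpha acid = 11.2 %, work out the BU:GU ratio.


U = 1.65·0.000125^(GP/1000)·(1−e^(−0.04t))/4.15;  IBU = (α/100)·m·U·1000/V;  BU:GU = IBU/GP
U = 1.65·0.000125^(68/1000)·(1−e^(−0.04·30))/4.15 = 0.1508
IBU = (11.2/100)·51·0.1508·1000/24.9 = 34.5916
BU:GU = 34.5916/68

0.5087


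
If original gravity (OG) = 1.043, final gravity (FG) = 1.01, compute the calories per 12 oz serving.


ABW = (OG−FG)·131.25·0.79/FG;  °P = 259 − 259/SG (for OG→OE and FG→AE);  RE = 0.1808·OE + 0.8192·AE;  Cal = (6.9·ABW + 4·(RE−0.1))·FG·3.55
ABW = (1.043 − 1.01)·131.25·0.79/1.01 = 3.3878
OE = 259 − 259/1.043 = 10.6779 °P
AE = 259 − 259/1.01 = 2.5644 °P
RE = 0.1808·10.6779 + 0.8192·2.5644 = 4.0313 °P
Cal = (6.9·3.3878 + 4·(4.0313−0.1))·1.01·3.55

140.1966 kcal


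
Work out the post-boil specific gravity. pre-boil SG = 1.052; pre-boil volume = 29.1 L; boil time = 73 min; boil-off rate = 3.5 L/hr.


V_post = V_pre − rate·(t/60);  SG_post = 1 + (SG_pre−1)·V_pre/V_post
V_post = 29.1 − 3.5·(73/60) = 24.8417
SG_post = 1 + (1.052 − 1)·29.1/24.8417

1.0609


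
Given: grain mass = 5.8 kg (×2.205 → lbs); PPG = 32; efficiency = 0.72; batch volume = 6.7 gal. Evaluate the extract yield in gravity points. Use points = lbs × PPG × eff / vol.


lbs = 5.8 × 2.205 = 12.7890
points = 12.7890 × 32 × 0.72 / 6.7

43.9789 points


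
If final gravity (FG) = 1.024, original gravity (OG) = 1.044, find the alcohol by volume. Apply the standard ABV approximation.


ABV = (OG − FG) · 131.25
ABV = (1.044 − 1.024) · 131.25

2.6250 % ABV


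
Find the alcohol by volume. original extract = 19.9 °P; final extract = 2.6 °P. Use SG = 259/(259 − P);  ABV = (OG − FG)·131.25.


OG = 259/(259 − 19.9) = 1.0832
FG = 259/(259 − 2.6) = 1.0101
ABV = (1.0832 − 1.0101)·131.25

9.5928 % ABV


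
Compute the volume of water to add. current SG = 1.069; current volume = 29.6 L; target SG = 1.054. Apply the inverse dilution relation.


V_water = V·((SG_curr − 1)/(SG_target − 1) − 1)
V_water = 29.6·((1.069 − 1)/(1.054 − 1) − 1)

8.2222 L


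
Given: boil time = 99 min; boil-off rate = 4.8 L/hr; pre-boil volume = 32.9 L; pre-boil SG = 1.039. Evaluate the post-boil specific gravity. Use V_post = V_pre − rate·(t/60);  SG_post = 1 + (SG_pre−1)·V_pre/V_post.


V_post = 32.9 − 4.8·(99/60) = 24.9800
SG_post = 1 + (1.039 − 1)·32.9/24.9800

1.0514


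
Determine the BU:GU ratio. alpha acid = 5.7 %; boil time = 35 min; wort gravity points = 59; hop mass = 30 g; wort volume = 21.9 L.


U = 1.65·0.000125^(GP/1000)·(1−e^(−0.04t))/4.15;  IBU = (α/100)·m·U·1000/V;  BU:GU = IBU/GP
U = 1.65·0.000125^(59/1000)·(1−e^(−0.04·35))/4.15 = 0.1763
IBU = (5.7/100)·30·0.1763·1000/21.9 = 13.7636
BU:GU = 13.7636/59

0.2333


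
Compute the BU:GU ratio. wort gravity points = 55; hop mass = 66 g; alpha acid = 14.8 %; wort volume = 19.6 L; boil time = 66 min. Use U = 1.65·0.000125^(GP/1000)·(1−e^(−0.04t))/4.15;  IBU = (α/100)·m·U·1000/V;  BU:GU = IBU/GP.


U = 1.65·0.000125^(55/1000)·(1−e^(−0.04·66))/4.15 = 0.2252
IBU = (14.8/100)·66·0.2252·1000/19.6 = 112.2438
BU:GU = 112.2438/55

2.0408


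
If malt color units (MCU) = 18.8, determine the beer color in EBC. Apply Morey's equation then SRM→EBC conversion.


SRM = 1.4922·MCU^0.6859;  EBC = SRM·1.97
SRM = 1.4922·18.8^0.6859 = 11.1628
EBC = 11.1628·1.97

21.9907 EBC


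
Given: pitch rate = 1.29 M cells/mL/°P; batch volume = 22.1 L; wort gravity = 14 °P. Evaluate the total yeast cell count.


cells (billions) = rate · V_L · °P
cells = 1.29 · 22.1 · 14

399.1260 billion cells


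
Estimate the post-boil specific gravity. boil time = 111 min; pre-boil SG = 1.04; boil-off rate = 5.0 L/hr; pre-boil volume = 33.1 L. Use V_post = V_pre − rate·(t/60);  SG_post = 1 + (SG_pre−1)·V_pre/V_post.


V_post = 33.1 − 5.0·(111/60) = 23.8500
SG_post = 1 + (1.04 − 1)·33.1/23.8500

1.0555


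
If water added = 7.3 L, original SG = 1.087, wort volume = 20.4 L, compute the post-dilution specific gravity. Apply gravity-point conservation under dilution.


SG_new = 1 + (SG_old − 1)·V_old/(V_old + V_water)
pts = (1.087 − 1)·1000·20.4/(20.4 + 7.3) = 64.0722
SG_new = 1 + 64.0722/1000

1.0641


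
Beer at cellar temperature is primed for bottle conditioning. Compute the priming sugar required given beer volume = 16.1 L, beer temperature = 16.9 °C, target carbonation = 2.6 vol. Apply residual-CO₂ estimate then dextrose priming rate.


residual = 14.695·(0.01821 + 0.09011·e^(−0.04·T));  sugar = (target − residual)·4.0·V
residual = 14.695·(0.01821 + 0.09011·e^(−0.04·16.9)) = 0.9411
sugar = (2.6 − 0.9411)·4.0·16.1

106.8312 g


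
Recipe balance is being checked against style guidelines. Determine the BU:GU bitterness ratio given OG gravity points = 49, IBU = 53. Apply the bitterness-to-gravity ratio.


BU:GU = IBU / OG_points
BU:GU = 53 / 49

1.0816


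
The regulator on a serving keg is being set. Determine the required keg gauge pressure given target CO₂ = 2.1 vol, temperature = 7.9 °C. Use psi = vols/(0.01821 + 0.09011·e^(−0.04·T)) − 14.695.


psi = 2.1/(0.01821 + 0.09011·e^(−0.04·7.9)) − 14.695

10.3331 psi


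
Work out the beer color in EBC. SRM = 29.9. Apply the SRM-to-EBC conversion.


EBC = SRM · 1.97
EBC = 29.9 · 1.97

58.9030 EBC


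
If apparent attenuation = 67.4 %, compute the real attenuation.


RA = AA · 0.8192
RA = 67.4 · 0.8192

55.2141 %


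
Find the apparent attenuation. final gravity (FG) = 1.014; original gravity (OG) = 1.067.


AA = (OG − FG)/(OG − 1) · 100
AA = (1.067 − 1.014)/(1.067 − 1) · 100

79.1045 %


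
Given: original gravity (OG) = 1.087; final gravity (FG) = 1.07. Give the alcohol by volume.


ABV = (OG − FG) · 131.25
ABV = (1.087 − 1.07) · 131.25

2.2312 % ABV


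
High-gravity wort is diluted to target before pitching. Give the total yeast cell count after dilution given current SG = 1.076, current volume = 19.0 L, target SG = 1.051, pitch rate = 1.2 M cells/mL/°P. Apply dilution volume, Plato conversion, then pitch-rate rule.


V_w = V·((SG_c−1)/(SG_t−1)−1);  °P = 259 − 259/SG_t;  cells = rate·(V+V_w)·°P
V_w = 19.0·((1.076−1)/(1.051−1)−1) = 9.3137
V_final = 19.0 + 9.3137 = 28.3137
°P = 259 − 259/1.051 = 12.5680
cells = 1.2·28.3137·12.5680

427.0173 billion cells


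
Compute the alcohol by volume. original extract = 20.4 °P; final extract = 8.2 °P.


SG = 259/(259 − P);  ABV = (OG − FG)·131.25
OG = 259/(259 − 20.4) = 1.0855
FG = 259/(259 − 8.2) = 1.0327
ABV = (1.0855 − 1.0327)·131.25

6.9304 % ABV


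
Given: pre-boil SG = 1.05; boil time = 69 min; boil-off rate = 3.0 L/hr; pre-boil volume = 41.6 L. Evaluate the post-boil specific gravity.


V_post = V_pre − rate·(t/60);  SG_post = 1 + (SG_pre−1)·V_pre/V_post
V_post = 41.6 − 3.0·(69/60) = 38.1500
SG_post = 1 + (1.05 − 1)·41.6/38.1500

1.0545


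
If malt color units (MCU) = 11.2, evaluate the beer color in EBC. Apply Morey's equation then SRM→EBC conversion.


SRM = 1.4922·MCU^0.6859;  EBC = SRM·1.97
SRM = 1.4922·11.2^0.6859 = 7.8250
EBC = 7.8250·1.97

15.4153 EBC


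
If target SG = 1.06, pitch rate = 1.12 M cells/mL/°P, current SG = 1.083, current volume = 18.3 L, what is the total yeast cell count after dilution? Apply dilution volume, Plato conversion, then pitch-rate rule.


V_w = V·((SG_c−1)/(SG_t−1)−1);  °P = 259 − 259/SG_t;  cells = rate·(V+V_w)·°P
V_w = 18.3·((1.083−1)/(1.06−1)−1) = 7.0150
V_final = 18.3 + 7.0150 = 25.3150
°P = 259 − 259/1.06 = 14.6604
cells = 1.12·25.3150·14.6604

415.6627 billion cells


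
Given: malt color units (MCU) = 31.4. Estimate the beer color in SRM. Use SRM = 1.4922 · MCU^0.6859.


SRM = 1.4922 · 31.4^0.6859

15.8698 SRM


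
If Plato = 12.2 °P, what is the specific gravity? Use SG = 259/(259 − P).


SG = 259/(259 − 12.2)

1.0494


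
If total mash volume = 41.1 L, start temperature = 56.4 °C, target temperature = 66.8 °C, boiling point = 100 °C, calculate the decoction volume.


V_dec = V_total·(T_target − T_start)/(T_boil − T_start)
V_dec = 41.1·(66.8 − 56.4)/(100 − 56.4)

9.8037 L


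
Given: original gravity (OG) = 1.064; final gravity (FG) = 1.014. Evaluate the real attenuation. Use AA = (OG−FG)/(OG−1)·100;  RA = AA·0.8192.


AA = (1.064 − 1.014)/(1.064 − 1)·100 = 78.1250
RA = 78.1250·0.8192

64.0000 %


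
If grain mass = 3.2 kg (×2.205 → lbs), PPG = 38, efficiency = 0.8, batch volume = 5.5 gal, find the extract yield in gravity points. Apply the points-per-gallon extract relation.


points = lbs × PPG × eff / vol
lbs = 3.2 × 2.205 = 7.0560
points = 7.0560 × 38 × 0.8 / 5.5

39.0004 points


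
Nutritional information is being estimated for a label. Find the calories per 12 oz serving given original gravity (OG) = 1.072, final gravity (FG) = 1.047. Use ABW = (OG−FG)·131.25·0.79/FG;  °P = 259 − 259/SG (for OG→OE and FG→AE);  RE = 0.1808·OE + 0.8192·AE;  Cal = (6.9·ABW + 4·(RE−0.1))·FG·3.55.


ABW = (1.072 − 1.047)·131.25·0.79/1.047 = 2.4758
OE = 259 − 259/1.072 = 17.3955 °P
AE = 259 − 259/1.047 = 11.6266 °P
RE = 0.1808·17.3955 + 0.8192·11.6266 = 12.6696 °P
Cal = (6.9·2.4758 + 4·(12.6696−0.1))·1.047·3.55

250.3726 kcal


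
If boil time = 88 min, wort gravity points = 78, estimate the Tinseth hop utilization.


U = 1.65·0.000125^(GP/1000) · (1 − e^(−0.04·t))/4.15
bigness = 1.65·0.000125^(78/1000) = 0.8185
boil_factor = (1 − e^(−0.04·88))/4.15 = 0.2338
U = 0.8185 · 0.2338

0.1914


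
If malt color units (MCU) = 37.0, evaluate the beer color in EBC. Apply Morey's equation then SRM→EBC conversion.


SRM = 1.4922·MCU^0.6859;  EBC = SRM·1.97
SRM = 1.4922·37.0^0.6859 = 17.7606
EBC = 17.7606·1.97

34.9883 EBC


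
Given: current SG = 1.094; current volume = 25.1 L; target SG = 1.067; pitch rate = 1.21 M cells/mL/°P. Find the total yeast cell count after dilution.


V_w = V·((SG_c−1)/(SG_t−1)−1);  °P = 259 − 259/SG_t;  cells = rate·(V+V_w)·°P
V_w = 25.1·((1.094−1)/(1.067−1)−1) = 10.1149
V_final = 25.1 + 10.1149 = 35.2149
°P = 259 − 259/1.067 = 16.2634
cells = 1.21·35.2149·16.2634

692.9825 billion cells


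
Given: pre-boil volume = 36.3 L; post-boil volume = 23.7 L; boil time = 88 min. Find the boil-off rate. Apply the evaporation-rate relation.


rate = (V_pre − V_post) / (t_min/60)
rate = (36.3 − 23.7) / (88/60)

8.5909 L/hr


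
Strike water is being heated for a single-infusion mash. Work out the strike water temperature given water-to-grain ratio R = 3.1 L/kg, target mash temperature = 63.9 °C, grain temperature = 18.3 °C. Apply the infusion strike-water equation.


T_strike = (0.41/R)·(T_mash − T_grain) + T_mash
T_strike = (0.41/3.1)·(63.9 − 18.3) + 63.9

69.9310 °C


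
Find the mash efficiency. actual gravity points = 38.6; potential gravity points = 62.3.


efficiency = actual / potential × 100
efficiency = 38.6 / 62.3 × 100

61.9583 %


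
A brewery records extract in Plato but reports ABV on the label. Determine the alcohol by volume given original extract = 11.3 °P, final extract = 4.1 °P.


SG = 259/(259 − P);  ABV = (OG − FG)·131.25
OG = 259/(259 − 11.3) = 1.0456
FG = 259/(259 − 4.1) = 1.0161
ABV = (1.0456 − 1.0161)·131.25

3.8765 % ABV


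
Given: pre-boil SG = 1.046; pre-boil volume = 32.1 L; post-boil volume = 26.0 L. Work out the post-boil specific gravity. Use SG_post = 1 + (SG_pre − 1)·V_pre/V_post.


pts_pre = (1.046 − 1)·1000 = 46.0000
pts_post = 46.0000·32.1/26.0 = 56.7923
SG_post = 1 + 56.7923/1000

1.0568


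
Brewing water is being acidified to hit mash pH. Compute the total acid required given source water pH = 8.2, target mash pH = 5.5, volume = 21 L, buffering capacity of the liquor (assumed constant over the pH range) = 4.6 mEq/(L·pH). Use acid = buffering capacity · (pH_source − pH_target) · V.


acid = 4.6 · (8.2 − 5.5) · 21

260.8200 mEq


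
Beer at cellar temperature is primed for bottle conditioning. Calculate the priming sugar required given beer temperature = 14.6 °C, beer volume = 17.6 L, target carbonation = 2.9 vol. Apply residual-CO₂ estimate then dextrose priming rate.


residual = 14.695·(0.01821 + 0.09011·e^(−0.04·T));  sugar = (target − residual)·4.0·V
residual = 14.695·(0.01821 + 0.09011·e^(−0.04·14.6)) = 1.0060
sugar = (2.9 − 1.0060)·4.0·17.6

133.3351 g


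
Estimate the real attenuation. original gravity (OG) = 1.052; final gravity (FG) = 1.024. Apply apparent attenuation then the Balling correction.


AA = (OG−FG)/(OG−1)·100;  RA = AA·0.8192
AA = (1.052 − 1.024)/(1.052 − 1)·100 = 53.8462
RA = 53.8462·0.8192

44.1108 %


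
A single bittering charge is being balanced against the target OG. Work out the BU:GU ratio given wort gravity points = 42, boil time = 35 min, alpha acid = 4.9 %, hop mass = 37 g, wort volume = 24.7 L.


U = 1.65·0.000125^(GP/1000)·(1−e^(−0.04t))/4.15;  IBU = (α/100)·m·U·1000/V;  BU:GU = IBU/GP
U = 1.65·0.000125^(42/1000)·(1−e^(−0.04·35))/4.15 = 0.2054
IBU = (4.9/100)·37·0.2054·1000/24.7 = 15.0742
BU:GU = 15.0742/42

0.3589


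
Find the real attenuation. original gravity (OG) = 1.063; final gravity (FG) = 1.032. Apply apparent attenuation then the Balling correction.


AA = (OG−FG)/(OG−1)·100;  RA = AA·0.8192
AA = (1.063 − 1.032)/(1.063 − 1)·100 = 49.2063
RA = 49.2063·0.8192

40.3098 %


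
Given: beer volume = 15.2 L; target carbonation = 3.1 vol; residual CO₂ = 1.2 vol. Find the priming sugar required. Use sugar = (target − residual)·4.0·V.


sugar = (3.1 − 1.2)·4.0·15.2

115.5200 g


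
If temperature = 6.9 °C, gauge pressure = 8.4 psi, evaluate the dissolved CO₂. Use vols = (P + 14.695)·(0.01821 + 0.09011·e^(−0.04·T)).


vols = (8.4 + 14.695)·(0.01821 + 0.09011·e^(−0.04·6.9))

1.9997 volumes


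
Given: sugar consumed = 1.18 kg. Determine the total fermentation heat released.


Q = m_sugar · 590 kJ/kg
Q = 1.18 · 590

696.2000 kJ


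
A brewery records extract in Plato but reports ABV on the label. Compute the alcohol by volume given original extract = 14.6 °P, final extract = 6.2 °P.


SG = 259/(259 − P);  ABV = (OG − FG)·131.25
OG = 259/(259 − 14.6) = 1.0597
FG = 259/(259 − 6.2) = 1.0245
ABV = (1.0597 − 1.0245)·131.25

4.6217 % ABV


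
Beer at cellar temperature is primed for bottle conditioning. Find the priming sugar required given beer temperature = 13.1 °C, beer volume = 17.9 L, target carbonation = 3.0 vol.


residual = 14.695·(0.01821 + 0.09011·e^(−0.04·T));  sugar = (target − residual)·4.0·V
residual = 14.695·(0.01821 + 0.09011·e^(−0.04·13.1)) = 1.0517
sugar = (3.0 − 1.0517)·4.0·17.9

139.4985 g


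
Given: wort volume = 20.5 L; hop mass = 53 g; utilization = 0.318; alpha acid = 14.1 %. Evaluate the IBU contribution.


IBU = (α/100)·mass·U·1000 / V
IBU = (14.1/100)·53·0.318·1000 / 20.5

115.9226 IBU


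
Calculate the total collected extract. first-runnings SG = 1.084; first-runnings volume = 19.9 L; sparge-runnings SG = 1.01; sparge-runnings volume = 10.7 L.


total = Σ (SG_i − 1)·1000·V_i
first = (1.084 − 1)·1000·19.9 = 1671.6000
sparge = (1.01 − 1)·1000·10.7 = 107.0000
total = 1671.6000 + 107.0000

1778.6000 gravity·L


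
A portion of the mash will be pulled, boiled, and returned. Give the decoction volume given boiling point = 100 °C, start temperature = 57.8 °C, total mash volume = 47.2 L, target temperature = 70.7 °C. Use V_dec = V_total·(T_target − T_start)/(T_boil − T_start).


V_dec = 47.2·(70.7 − 57.8)/(100 − 57.8)

14.4284 L


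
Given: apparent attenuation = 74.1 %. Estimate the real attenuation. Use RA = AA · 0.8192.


RA = 74.1 · 0.8192

60.7027 %


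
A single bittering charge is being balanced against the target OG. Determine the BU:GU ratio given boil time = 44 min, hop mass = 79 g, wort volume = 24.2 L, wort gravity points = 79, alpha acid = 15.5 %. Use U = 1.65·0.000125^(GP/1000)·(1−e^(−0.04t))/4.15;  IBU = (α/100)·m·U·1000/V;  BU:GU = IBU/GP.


U = 1.65·0.000125^(79/1000)·(1−e^(−0.04·44))/4.15 = 0.1618
IBU = (15.5/100)·79·0.1618·1000/24.2 = 81.8921
BU:GU = 81.8921/79

1.0366


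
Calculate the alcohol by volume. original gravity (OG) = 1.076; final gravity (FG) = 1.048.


ABV = (OG − FG) · 131.25
ABV = (1.076 − 1.048) · 131.25

3.6750 % ABV


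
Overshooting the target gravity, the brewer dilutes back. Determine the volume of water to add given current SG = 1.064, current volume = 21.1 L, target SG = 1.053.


V_water = V·((SG_curr − 1)/(SG_target − 1) − 1)
V_water = 21.1·((1.064 − 1)/(1.053 − 1) − 1)

4.3792 L


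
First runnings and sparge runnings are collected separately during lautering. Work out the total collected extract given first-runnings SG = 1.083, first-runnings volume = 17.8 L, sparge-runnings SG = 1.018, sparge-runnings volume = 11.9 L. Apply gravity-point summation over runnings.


total = Σ (SG_i − 1)·1000·V_i
first = (1.083 − 1)·1000·17.8 = 1477.4000
sparge = (1.018 − 1)·1000·11.9 = 214.2000
total = 1477.4000 + 214.2000

1691.6000 gravity·L


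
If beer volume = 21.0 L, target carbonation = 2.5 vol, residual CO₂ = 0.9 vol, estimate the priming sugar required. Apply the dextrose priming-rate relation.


sugar = (target − residual)·4.0·V
sugar = (2.5 − 0.9)·4.0·21.0

134.4000 g


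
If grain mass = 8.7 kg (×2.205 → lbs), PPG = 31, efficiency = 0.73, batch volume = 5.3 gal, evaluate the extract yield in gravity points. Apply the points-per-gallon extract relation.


points = lbs × PPG × eff / vol
lbs = 8.7 × 2.205 = 19.1835
points = 19.1835 × 31 × 0.73 / 5.3

81.9099 points


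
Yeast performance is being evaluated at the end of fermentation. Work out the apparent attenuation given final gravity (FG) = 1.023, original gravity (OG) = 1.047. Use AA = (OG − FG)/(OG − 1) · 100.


AA = (1.047 − 1.023)/(1.047 − 1) · 100

51.0638 %


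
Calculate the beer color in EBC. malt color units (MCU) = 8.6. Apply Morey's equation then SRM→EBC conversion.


SRM = 1.4922·MCU^0.6859;  EBC = SRM·1.97
SRM = 1.4922·8.6^0.6859 = 6.5283
EBC = 6.5283·1.97

12.8607 EBC


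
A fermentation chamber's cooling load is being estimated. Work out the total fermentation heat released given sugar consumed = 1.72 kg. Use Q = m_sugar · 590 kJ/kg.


Q = 1.72 · 590

1014.8000 kJ


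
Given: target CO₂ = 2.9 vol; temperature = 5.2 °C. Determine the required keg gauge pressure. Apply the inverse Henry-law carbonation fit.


psi = vols/(0.01821 + 0.09011·e^(−0.04·T)) − 14.695
psi = 2.9/(0.01821 + 0.09011·e^(−0.04·5.2)) − 14.695

17.0344 psi


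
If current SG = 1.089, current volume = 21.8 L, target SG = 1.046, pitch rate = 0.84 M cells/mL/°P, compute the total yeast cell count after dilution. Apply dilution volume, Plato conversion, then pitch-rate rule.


V_w = V·((SG_c−1)/(SG_t−1)−1);  °P = 259 − 259/SG_t;  cells = rate·(V+V_w)·°P
V_w = 21.8·((1.089−1)/(1.046−1)−1) = 20.3783
V_final = 21.8 + 20.3783 = 42.1783
°P = 259 − 259/1.046 = 11.3901
cells = 0.84·42.1783·11.3901

403.5468 billion cells


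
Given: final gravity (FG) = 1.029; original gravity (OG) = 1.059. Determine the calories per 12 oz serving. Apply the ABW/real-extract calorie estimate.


ABW = (OG−FG)·131.25·0.79/FG;  °P = 259 − 259/SG (for OG→OE and FG→AE);  RE = 0.1808·OE + 0.8192·AE;  Cal = (6.9·ABW + 4·(RE−0.1))·FG·3.55
ABW = (1.059 − 1.029)·131.25·0.79/1.029 = 3.0230
OE = 259 − 259/1.059 = 14.4297 °P
AE = 259 − 259/1.029 = 7.2993 °P
RE = 0.1808·14.4297 + 0.8192·7.2993 = 8.5885 °P
Cal = (6.9·3.0230 + 4·(8.5885−0.1))·1.029·3.55

200.2268 kcal


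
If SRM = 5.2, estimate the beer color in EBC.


EBC = SRM · 1.97
EBC = 5.2 · 1.97

10.2440 EBC


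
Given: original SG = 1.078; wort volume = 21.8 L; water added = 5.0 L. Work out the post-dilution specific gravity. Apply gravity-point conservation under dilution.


SG_new = 1 + (SG_old − 1)·V_old/(V_old + V_water)
pts = (1.078 − 1)·1000·21.8/(21.8 + 5.0) = 63.4478
SG_new = 1 + 63.4478/1000

1.0634


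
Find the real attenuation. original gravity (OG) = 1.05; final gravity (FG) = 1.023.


AA = (OG−FG)/(OG−1)·100;  RA = AA·0.8192
AA = (1.05 − 1.023)/(1.05 − 1)·100 = 54.0000
RA = 54.0000·0.8192

44.2368 %


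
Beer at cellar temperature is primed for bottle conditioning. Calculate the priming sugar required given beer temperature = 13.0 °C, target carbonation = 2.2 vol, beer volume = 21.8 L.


residual = 14.695·(0.01821 + 0.09011·e^(−0.04·T));  sugar = (target − residual)·4.0·V
residual = 14.695·(0.01821 + 0.09011·e^(−0.04·13.0)) = 1.0548
sugar = (2.2 − 1.0548)·4.0·21.8

99.8579 g


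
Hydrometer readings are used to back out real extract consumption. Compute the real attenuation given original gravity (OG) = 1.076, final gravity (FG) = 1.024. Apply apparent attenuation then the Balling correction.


AA = (OG−FG)/(OG−1)·100;  RA = AA·0.8192
AA = (1.076 − 1.024)/(1.076 − 1)·100 = 68.4211
RA = 68.4211·0.8192

56.0505 %


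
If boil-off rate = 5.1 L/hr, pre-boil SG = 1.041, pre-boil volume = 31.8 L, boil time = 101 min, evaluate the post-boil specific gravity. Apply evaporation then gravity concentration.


V_post = V_pre − rate·(t/60);  SG_post = 1 + (SG_pre−1)·V_pre/V_post
V_post = 31.8 − 5.1·(101/60) = 23.2150
SG_post = 1 + (1.041 − 1)·31.8/23.2150

1.0562


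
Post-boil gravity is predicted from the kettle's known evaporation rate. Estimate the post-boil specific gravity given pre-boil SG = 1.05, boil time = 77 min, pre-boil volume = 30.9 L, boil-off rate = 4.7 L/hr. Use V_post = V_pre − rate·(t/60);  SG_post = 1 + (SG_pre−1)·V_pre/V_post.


V_post = 30.9 − 4.7·(77/60) = 24.8683
SG_post = 1 + (1.05 − 1)·30.9/24.8683

1.0621


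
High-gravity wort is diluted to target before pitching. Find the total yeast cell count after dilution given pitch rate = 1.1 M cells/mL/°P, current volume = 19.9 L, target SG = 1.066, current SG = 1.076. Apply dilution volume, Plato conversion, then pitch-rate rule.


V_w = V·((SG_c−1)/(SG_t−1)−1);  °P = 259 − 259/SG_t;  cells = rate·(V+V_w)·°P
V_w = 19.9·((1.076−1)/(1.066−1)−1) = 3.0152
V_final = 19.9 + 3.0152 = 22.9152
°P = 259 − 259/1.066 = 16.0356
cells = 1.1·22.9152·16.0356

404.2052 billion cells


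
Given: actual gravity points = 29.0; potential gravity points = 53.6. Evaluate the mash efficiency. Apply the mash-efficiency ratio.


efficiency = actual / potential × 100
efficiency = 29.0 / 53.6 × 100

54.1045 %


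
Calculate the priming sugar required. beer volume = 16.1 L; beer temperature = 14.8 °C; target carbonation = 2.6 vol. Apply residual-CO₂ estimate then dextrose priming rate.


residual = 14.695·(0.01821 + 0.09011·e^(−0.04·T));  sugar = (target − residual)·4.0·V
residual = 14.695·(0.01821 + 0.09011·e^(−0.04·14.8)) = 1.0002
sugar = (2.6 − 1.0002)·4.0·16.1

103.0303 g


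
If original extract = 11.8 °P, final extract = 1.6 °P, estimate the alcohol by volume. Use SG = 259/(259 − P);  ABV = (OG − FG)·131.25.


OG = 259/(259 − 11.8) = 1.0477
FG = 259/(259 − 1.6) = 1.0062
ABV = (1.0477 − 1.0062)·131.25

5.4493 % ABV


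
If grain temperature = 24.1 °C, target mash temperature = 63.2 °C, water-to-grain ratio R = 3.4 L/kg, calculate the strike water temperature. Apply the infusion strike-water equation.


T_strike = (0.41/R)·(T_mash − T_grain) + T_mash
T_strike = (0.41/3.4)·(63.2 − 24.1) + 63.2

67.9150 °C


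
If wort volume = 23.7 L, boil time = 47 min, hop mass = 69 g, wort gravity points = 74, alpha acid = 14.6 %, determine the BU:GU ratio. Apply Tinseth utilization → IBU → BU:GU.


U = 1.65·0.000125^(GP/1000)·(1−e^(−0.04t))/4.15;  IBU = (α/100)·m·U·1000/V;  BU:GU = IBU/GP
U = 1.65·0.000125^(74/1000)·(1−e^(−0.04·47))/4.15 = 0.1733
IBU = (14.6/100)·69·0.1733·1000/23.7 = 73.6469
BU:GU = 73.6469/74

0.9952
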